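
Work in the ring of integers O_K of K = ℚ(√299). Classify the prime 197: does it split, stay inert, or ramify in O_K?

inert

299 mod 4 = 3, hence disc K = 4·299 = 1196 and O_K = ℤ[√299].
disc(K) = 1196 is not divisible by 197; 197 is unramified.
Legendre symbol by Euler's criterion: (299/197) ≡ 299^98 ≡ 196 (mod 197), i.e. (299/197) = -1.
d is a non-residue mod p, hence 197 remains inert in O_K.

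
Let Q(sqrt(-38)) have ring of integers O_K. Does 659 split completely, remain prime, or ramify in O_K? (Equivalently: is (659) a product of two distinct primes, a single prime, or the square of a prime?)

-38 mod 4 = 2, hence disc K = 4·(-38) = -152 and O_K = ℤ[√-38].
659 ∤ -152, so 659 is unramified.
Euler's criterion: (-38)^329 mod 659 = 1. Thus (-38|659) = 1.
Legendre symbol 1 ⇒ 659 is split.

p splits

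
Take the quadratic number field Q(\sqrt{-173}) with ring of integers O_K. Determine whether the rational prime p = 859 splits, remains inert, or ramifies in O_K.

inert

-173 mod 4 = 3, hence disc K = 4·(-173) = -692 and O_K = ℤ[√-173].
disc(K) = -692 is not divisible by 859; 859 is unramified.
Compute (-173/859) via Euler: 686^((859-1)/2) mod 859 = 858, so (-173/859) = -1.
Legendre symbol -1 ⇒ 859 is inert.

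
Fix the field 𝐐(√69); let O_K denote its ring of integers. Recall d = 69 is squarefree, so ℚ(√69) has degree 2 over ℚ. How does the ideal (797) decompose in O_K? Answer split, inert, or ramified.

Since 69 ≡ 1 mod 4, the ring of integers is ℤ[(1+√69)/2] with discriminant 69.
disc(K) = 69 is not divisible by 797; 797 is unramified.
Compute (69/797) via Euler: 69^((797-1)/2) mod 797 = 1, so (69/797) = 1.
Legendre symbol 1 ⇒ 797 is split.

split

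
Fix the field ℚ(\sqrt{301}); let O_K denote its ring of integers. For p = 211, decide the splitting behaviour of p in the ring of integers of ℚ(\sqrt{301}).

Since 301 ≡ 1 mod 4, the ring of integers is ℤ[(1+√301)/2] with discriminant 301.
Since gcd(211, 301) = 1 the prime 211 does not ramify.
Compute (301/211) via Euler: 90^((211-1)/2) mod 211 = 210, so (301/211) = -1.
Legendre symbol -1 ⇒ 211 is inert.

inert — (211) stays prime in O_K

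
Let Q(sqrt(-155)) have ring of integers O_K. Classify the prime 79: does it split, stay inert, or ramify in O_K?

Since -155 ≡ 1 mod 4, the ring of integers is ℤ[(1+√-155)/2] with discriminant -155.
79 ∤ -155, so 79 is unramified.
Legendre symbol by Euler's criterion: (-155/79) ≡ (-155)^39 ≡ 78 (mod 79), i.e. (-155/79) = -1.
Legendre symbol -1 ⇒ 79 is inert.

inert — (79) stays prime in O_K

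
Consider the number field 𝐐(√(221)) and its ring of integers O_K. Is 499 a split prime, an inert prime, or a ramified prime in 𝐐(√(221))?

221 mod 4 = 1, hence disc K = 221 and O_K = ℤ[(1+√221)/2].
499 ∤ 221, so 499 is unramified.
Legendre symbol by Euler's criterion: (221/499) ≡ 221^249 ≡ 1 (mod 499), i.e. (221/499) = 1.
Legendre symbol 1 ⇒ 499 is split.

split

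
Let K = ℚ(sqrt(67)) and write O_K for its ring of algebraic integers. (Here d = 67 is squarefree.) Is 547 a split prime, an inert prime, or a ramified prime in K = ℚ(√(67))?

splits completely

d = 67 ≡ 3 (mod 4), so O_K = ℤ[√67] and disc(K) = 4d = 268.
disc(K) = 268 is not divisible by 547; 547 is unramified.
(67/547) = 67^273 mod 547 = 1, giving Legendre symbol 1.
d is a quadratic residue mod p, hence 547 splits in O_K.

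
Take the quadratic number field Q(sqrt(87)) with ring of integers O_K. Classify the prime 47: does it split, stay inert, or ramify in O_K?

p is inert

d = 87 ≡ 3 (mod 4), so O_K = ℤ[√87] and disc(K) = 4d = 348.
disc(K) = 348 is not divisible by 47; 47 is unramified.
Euler's criterion: 87^23 mod 47 = 46. Thus (87|47) = -1.
(87/47) = -1, so 47 is inert.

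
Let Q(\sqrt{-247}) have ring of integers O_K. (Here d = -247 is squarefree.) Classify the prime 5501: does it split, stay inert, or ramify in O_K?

-247 mod 4 = 1, hence disc K = -247 and O_K = ℤ[(1+√-247)/2].
Since gcd(5501, -247) = 1 the prime 5501 does not ramify.
(-247/5501) = 5254^2750 mod 5501 = 1, giving Legendre symbol 1.
(-247/5501) = 1, so 5501 splits.

split — (5501) = 𝔭₁𝔭₂ with 𝔭₁ ≠ 𝔭₂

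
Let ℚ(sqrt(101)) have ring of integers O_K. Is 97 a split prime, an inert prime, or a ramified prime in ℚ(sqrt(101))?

Since 101 ≡ 1 mod 4, the ring of integers is ℤ[(1+√101)/2] with discriminant 101.
disc(K) = 101 is not divisible by 97; 97 is unramified.
Euler's criterion: 101^48 mod 97 = 1. Thus (101|97) = 1.
(101/97) = 1, so 97 splits.

split — (97) = 𝔭₁𝔭₂ with 𝔭₁ ≠ 𝔭₂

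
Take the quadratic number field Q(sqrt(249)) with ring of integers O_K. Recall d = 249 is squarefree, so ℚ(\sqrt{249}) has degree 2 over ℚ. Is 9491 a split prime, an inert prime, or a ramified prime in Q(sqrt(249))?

p is inert

d = 249 ≡ 1 (mod 4), so O_K = ℤ[(1+√249)/2] and disc(K) = d = 249.
Since gcd(9491, 249) = 1 the prime 9491 does not ramify.
Legendre symbol by Euler's criterion: (249/9491) ≡ 249^4745 ≡ 9490 (mod 9491), i.e. (249/9491) = -1.
(249/9491) = -1, so 9491 is inert.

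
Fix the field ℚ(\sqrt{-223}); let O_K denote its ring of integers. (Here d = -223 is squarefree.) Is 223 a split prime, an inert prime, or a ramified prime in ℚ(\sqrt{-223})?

d = -223 ≡ 1 (mod 4), so O_K = ℤ[(1+√-223)/2] and disc(K) = d = -223.
223 divides disc(K) = -223, so 223 ramifies.

p ramifies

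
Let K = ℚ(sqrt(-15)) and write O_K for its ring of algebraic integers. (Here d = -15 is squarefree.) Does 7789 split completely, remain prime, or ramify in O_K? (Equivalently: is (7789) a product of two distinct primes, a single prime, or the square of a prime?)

d = -15 ≡ 1 (mod 4), so O_K = ℤ[(1+√-15)/2] and disc(K) = d = -15.
disc(K) = -15 is not divisible by 7789; 7789 is unramified.
(-15/7789) = 7774^3894 mod 7789 = 1, giving Legendre symbol 1.
Legendre symbol 1 ⇒ 7789 is split.

split — (7789) = 𝔭₁𝔭₂ with 𝔭₁ ≠ 𝔭₂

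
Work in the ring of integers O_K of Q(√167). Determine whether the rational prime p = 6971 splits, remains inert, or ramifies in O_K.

Since 167 ≢ 1 mod 4, the ring of integers is ℤ[√167] with discriminant 4·167 = 668.
disc(K) = 668 is not divisible by 6971; 6971 is unramified.
Euler's criterion: 167^3485 mod 6971 = 6970. Thus (167|6971) = -1.
d is a non-residue mod p, hence 6971 remains inert in O_K.

6971 remains inert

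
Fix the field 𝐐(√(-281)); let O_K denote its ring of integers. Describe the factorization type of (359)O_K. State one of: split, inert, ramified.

-281 mod 4 = 3, hence disc K = 4·(-281) = -1124 and O_K = ℤ[√-281].
359 ∤ -1124, so 359 is unramified.
Euler's criterion: (-281)^179 mod 359 = 358. Thus (-281|359) = -1.
d is a non-residue mod p, hence 359 remains inert in O_K.

inert — (359) stays prime in O_K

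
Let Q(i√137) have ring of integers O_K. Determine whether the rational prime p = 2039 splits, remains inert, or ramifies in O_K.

Since -137 ≢ 1 mod 4, the ring of integers is ℤ[√-137] with discriminant 4·(-137) = -548.
2039 ∤ -548, so 2039 is unramified.
Euler's criterion: (-137)^1019 mod 2039 = 2038. Thus (-137|2039) = -1.
d is a non-residue mod p, hence 2039 remains inert in O_K.

remains prime (inert)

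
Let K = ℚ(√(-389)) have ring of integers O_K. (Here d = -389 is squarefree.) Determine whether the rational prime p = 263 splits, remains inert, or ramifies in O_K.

263 splits in O_K

d = -389 ≡ 3 (mod 4), so O_K = ℤ[√-389] and disc(K) = 4d = -1556.
Since gcd(263, -1556) = 1 the prime 263 does not ramify.
Legendre symbol by Euler's criterion: (-389/263) ≡ (-389)^131 ≡ 1 (mod 263), i.e. (-389/263) = 1.
Legendre symbol 1 ⇒ 263 is split.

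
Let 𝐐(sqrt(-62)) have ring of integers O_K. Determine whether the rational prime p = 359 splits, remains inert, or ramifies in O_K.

359 splits in O_K

d = -62 ≡ 2 (mod 4), so O_K = ℤ[√-62] and disc(K) = 4d = -248.
359 ∤ -248, so 359 is unramified.
Legendre symbol by Euler's criterion: (-62/359) ≡ (-62)^179 ≡ 1 (mod 359), i.e. (-62/359) = 1.
(-62/359) = 1, so 359 splits.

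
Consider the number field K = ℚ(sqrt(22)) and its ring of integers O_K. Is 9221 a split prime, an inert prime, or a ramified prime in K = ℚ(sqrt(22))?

9221 remains inert

22 mod 4 = 2, hence disc K = 4·22 = 88 and O_K = ℤ[√22].
Since gcd(9221, 88) = 1 the prime 9221 does not ramify.
Legendre symbol by Euler's criterion: (22/9221) ≡ 22^4610 ≡ 9220 (mod 9221), i.e. (22/9221) = -1.
d is a non-residue mod p, hence 9221 remains inert in O_K.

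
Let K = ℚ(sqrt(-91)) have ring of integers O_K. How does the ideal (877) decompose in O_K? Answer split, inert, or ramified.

-91 mod 4 = 1, hence disc K = -91 and O_K = ℤ[(1+√-91)/2].
Since gcd(877, -91) = 1 the prime 877 does not ramify.
(-91/877) = 786^438 mod 877 = 876, giving Legendre symbol -1.
d is a non-residue mod p, hence 877 remains inert in O_K.

remains prime (inert)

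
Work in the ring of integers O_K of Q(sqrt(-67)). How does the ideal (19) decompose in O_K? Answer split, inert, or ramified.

Since -67 ≡ 1 mod 4, the ring of integers is ℤ[(1+√-67)/2] with discriminant -67.
disc(K) = -67 is not divisible by 19; 19 is unramified.
Euler's criterion: (-67)^9 mod 19 = 1. Thus (-67|19) = 1.
d is a quadratic residue mod p, hence 19 splits in O_K.

p splits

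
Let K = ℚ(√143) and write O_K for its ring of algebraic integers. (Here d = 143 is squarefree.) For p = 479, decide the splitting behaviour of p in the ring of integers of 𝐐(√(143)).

Since 143 ≢ 1 mod 4, the ring of integers is ℤ[√143] with discriminant 4·143 = 572.
Since gcd(479, 572) = 1 the prime 479 does not ramify.
Compute (143/479) via Euler: 143^((479-1)/2) mod 479 = 478, so (143/479) = -1.
d is a non-residue mod p, hence 479 remains inert in O_K.

inert — (479) stays prime in O_K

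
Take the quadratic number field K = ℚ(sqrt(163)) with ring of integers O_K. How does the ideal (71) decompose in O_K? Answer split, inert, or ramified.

remains prime (inert)

Since 163 ≢ 1 mod 4, the ring of integers is ℤ[√163] with discriminant 4·163 = 652.
71 ∤ 652, so 71 is unramified.
(163/71) = 21^35 mod 71 = 70, giving Legendre symbol -1.
Legendre symbol -1 ⇒ 71 is inert.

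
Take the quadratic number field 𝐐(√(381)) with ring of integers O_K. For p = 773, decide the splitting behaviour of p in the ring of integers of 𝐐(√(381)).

inert

Since 381 ≡ 1 mod 4, the ring of integers is ℤ[(1+√381)/2] with discriminant 381.
Since gcd(773, 381) = 1 the prime 773 does not ramify.
Compute (381/773) via Euler: 381^((773-1)/2) mod 773 = 772, so (381/773) = -1.
Legendre symbol -1 ⇒ 773 is inert.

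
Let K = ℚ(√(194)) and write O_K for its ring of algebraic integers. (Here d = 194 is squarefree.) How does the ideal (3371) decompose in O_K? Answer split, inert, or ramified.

d = 194 ≡ 2 (mod 4), so O_K = ℤ[√194] and disc(K) = 4d = 776.
3371 ∤ 776, so 3371 is unramified.
Compute (194/3371) via Euler: 194^((3371-1)/2) mod 3371 = 3370, so (194/3371) = -1.
Legendre symbol -1 ⇒ 3371 is inert.

inert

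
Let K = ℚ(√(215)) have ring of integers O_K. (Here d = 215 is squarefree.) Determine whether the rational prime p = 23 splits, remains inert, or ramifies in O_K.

d = 215 ≡ 3 (mod 4), so O_K = ℤ[√215] and disc(K) = 4d = 860.
23 ∤ 860, so 23 is unramified.
Legendre symbol by Euler's criterion: (215/23) ≡ 215^11 ≡ 1 (mod 23), i.e. (215/23) = 1.
Legendre symbol 1 ⇒ 23 is split.

23 splits in O_K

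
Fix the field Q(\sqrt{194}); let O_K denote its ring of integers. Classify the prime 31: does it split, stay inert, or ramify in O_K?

splits completely

d = 194 ≡ 2 (mod 4), so O_K = ℤ[√194] and disc(K) = 4d = 776.
31 ∤ 776, so 31 is unramified.
(194/31) = 8^15 mod 31 = 1, giving Legendre symbol 1.
Legendre symbol 1 ⇒ 31 is split.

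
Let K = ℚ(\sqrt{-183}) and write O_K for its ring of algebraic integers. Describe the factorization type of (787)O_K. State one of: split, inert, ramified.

787 remains inert

d = -183 ≡ 1 (mod 4), so O_K = ℤ[(1+√-183)/2] and disc(K) = d = -183.
disc(K) = -183 is not divisible by 787; 787 is unramified.
Euler's criterion: (-183)^393 mod 787 = 786. Thus (-183|787) = -1.
d is a non-residue mod p, hence 787 remains inert in O_K.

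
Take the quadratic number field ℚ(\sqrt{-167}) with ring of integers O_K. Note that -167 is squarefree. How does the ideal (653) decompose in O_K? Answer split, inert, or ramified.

d = -167 ≡ 1 (mod 4), so O_K = ℤ[(1+√-167)/2] and disc(K) = d = -167.
Since gcd(653, -167) = 1 the prime 653 does not ramify.
(-167/653) = 486^326 mod 653 = 1, giving Legendre symbol 1.
(-167/653) = 1, so 653 splits.

splits completely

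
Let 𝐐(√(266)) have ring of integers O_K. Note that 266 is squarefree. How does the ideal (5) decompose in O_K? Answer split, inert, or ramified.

split — (5) = 𝔭₁𝔭₂ with 𝔭₁ ≠ 𝔭₂

266 mod 4 = 2, hence disc K = 4·266 = 1064 and O_K = ℤ[√266].
Since gcd(5, 1064) = 1 the prime 5 does not ramify.
Euler's criterion: 266^2 mod 5 = 1. Thus (266|5) = 1.
Legendre symbol 1 ⇒ 5 is split.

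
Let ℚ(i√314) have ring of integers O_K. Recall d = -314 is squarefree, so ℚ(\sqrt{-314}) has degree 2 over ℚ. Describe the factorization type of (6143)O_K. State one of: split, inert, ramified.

split

Since -314 ≢ 1 mod 4, the ring of integers is ℤ[√-314] with discriminant 4·(-314) = -1256.
6143 ∤ -1256, so 6143 is unramified.
Compute (-314/6143) via Euler: 5829^((6143-1)/2) mod 6143 = 1, so (-314/6143) = 1.
d is a quadratic residue mod p, hence 6143 splits in O_K.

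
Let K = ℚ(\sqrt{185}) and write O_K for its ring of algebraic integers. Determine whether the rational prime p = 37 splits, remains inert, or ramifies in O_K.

185 mod 4 = 1, hence disc K = 185 and O_K = ℤ[(1+√185)/2].
Ramification test: 37 | 185. The prime 37 ramifies in K.

ramified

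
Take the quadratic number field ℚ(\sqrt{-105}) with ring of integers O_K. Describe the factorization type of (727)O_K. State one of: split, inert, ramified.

inert

-105 mod 4 = 3, hence disc K = 4·(-105) = -420 and O_K = ℤ[√-105].
727 ∤ -420, so 727 is unramified.
(-105/727) = 622^363 mod 727 = 726, giving Legendre symbol -1.
(-105/727) = -1, so 727 is inert.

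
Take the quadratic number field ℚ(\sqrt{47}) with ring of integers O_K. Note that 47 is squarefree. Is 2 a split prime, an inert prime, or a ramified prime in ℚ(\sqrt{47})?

2 is ramified

47 mod 4 = 3, hence disc K = 4·47 = 188 and O_K = ℤ[√47].
2 divides disc(K) = 188, so 2 ramifies.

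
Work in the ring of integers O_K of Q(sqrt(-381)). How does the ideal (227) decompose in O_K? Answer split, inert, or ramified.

Since -381 ≢ 1 mod 4, the ring of integers is ℤ[√-381] with discriminant 4·(-381) = -1524.
Since gcd(227, -1524) = 1 the prime 227 does not ramify.
Compute (-381/227) via Euler: 73^((227-1)/2) mod 227 = 1, so (-381/227) = 1.
(-381/227) = 1, so 227 splits.

split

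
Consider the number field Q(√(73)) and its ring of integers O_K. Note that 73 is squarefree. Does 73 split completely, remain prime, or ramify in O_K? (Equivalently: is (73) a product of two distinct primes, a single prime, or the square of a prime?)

d = 73 ≡ 1 (mod 4), so O_K = ℤ[(1+√73)/2] and disc(K) = d = 73.
73 divides disc(K) = 73, so 73 ramifies.

p ramifies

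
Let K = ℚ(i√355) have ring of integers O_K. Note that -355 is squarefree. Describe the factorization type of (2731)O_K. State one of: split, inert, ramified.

inert

d = -355 ≡ 1 (mod 4), so O_K = ℤ[(1+√-355)/2] and disc(K) = d = -355.
disc(K) = -355 is not divisible by 2731; 2731 is unramified.
Compute (-355/2731) via Euler: 2376^((2731-1)/2) mod 2731 = 2730, so (-355/2731) = -1.
d is a non-residue mod p, hence 2731 remains inert in O_K.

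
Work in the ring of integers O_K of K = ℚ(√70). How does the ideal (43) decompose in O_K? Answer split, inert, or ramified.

d = 70 ≡ 2 (mod 4), so O_K = ℤ[√70] and disc(K) = 4d = 280.
43 ∤ 280, so 43 is unramified.
Compute (70/43) via Euler: 27^((43-1)/2) mod 43 = 42, so (70/43) = -1.
(70/43) = -1, so 43 is inert.

inert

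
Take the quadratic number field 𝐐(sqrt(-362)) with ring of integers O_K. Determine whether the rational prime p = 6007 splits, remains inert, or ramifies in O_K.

d = -362 ≡ 2 (mod 4), so O_K = ℤ[√-362] and disc(K) = 4d = -1448.
disc(K) = -1448 is not divisible by 6007; 6007 is unramified.
(-362/6007) = 5645^3003 mod 6007 = 6006, giving Legendre symbol -1.
d is a non-residue mod p, hence 6007 remains inert in O_K.

inert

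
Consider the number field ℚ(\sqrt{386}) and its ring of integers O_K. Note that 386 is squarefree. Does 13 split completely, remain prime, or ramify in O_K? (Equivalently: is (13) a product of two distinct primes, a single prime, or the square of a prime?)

13 splits in O_K

Since 386 ≢ 1 mod 4, the ring of integers is ℤ[√386] with discriminant 4·386 = 1544.
disc(K) = 1544 is not divisible by 13; 13 is unramified.
Compute (386/13) via Euler: 9^((13-1)/2) mod 13 = 1, so (386/13) = 1.
d is a quadratic residue mod p, hence 13 splits in O_K.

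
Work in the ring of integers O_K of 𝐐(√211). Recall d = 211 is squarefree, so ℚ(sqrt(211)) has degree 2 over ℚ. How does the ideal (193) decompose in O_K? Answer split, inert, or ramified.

211 mod 4 = 3, hence disc K = 4·211 = 844 and O_K = ℤ[√211].
Since gcd(193, 844) = 1 the prime 193 does not ramify.
Legendre symbol by Euler's criterion: (211/193) ≡ 211^96 ≡ 1 (mod 193), i.e. (211/193) = 1.
Legendre symbol 1 ⇒ 193 is split.

splits completely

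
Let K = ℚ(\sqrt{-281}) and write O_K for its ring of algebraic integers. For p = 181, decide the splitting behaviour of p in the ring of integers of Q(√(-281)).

181 splits in O_K

Since -281 ≢ 1 mod 4, the ring of integers is ℤ[√-281] with discriminant 4·(-281) = -1124.
disc(K) = -1124 is not divisible by 181; 181 is unramified.
Compute (-281/181) via Euler: 81^((181-1)/2) mod 181 = 1, so (-281/181) = 1.
(-281/181) = 1, so 181 splits.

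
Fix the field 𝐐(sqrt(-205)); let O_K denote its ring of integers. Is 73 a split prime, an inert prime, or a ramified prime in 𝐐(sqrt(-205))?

remains prime (inert)

d = -205 ≡ 3 (mod 4), so O_K = ℤ[√-205] and disc(K) = 4d = -820.
Since gcd(73, -820) = 1 the prime 73 does not ramify.
Compute (-205/73) via Euler: 14^((73-1)/2) mod 73 = 72, so (-205/73) = -1.
Legendre symbol -1 ⇒ 73 is inert.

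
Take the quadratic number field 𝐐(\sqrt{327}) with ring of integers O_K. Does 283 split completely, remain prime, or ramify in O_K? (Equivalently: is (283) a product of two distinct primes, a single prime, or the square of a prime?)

d = 327 ≡ 3 (mod 4), so O_K = ℤ[√327] and disc(K) = 4d = 1308.
283 ∤ 1308, so 283 is unramified.
Euler's criterion: 327^141 mod 283 = 1. Thus (327|283) = 1.
d is a quadratic residue mod p, hence 283 splits in O_K.

283 splits in O_K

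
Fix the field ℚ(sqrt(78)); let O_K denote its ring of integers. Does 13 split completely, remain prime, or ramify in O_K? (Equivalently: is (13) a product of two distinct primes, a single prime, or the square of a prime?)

78 mod 4 = 2, hence disc K = 4·78 = 312 and O_K = ℤ[√78].
13 divides disc(K) = 312, so 13 ramifies.

ramified — (13) = 𝔭²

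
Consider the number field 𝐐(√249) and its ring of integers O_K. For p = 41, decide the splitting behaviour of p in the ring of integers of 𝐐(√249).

249 mod 4 = 1, hence disc K = 249 and O_K = ℤ[(1+√249)/2].
disc(K) = 249 is not divisible by 41; 41 is unramified.
Legendre symbol by Euler's criterion: (249/41) ≡ 249^20 ≡ 40 (mod 41), i.e. (249/41) = -1.
Legendre symbol -1 ⇒ 41 is inert.

remains prime (inert)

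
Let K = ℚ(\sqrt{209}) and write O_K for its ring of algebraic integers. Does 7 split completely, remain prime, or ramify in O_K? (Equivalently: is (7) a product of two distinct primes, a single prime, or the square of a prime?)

Since 209 ≡ 1 mod 4, the ring of integers is ℤ[(1+√209)/2] with discriminant 209.
7 ∤ 209, so 7 is unramified.
Compute (209/7) via Euler: 6^((7-1)/2) mod 7 = 6, so (209/7) = -1.
Legendre symbol -1 ⇒ 7 is inert.

inert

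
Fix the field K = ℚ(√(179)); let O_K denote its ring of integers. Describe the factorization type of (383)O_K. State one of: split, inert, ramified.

Since 179 ≢ 1 mod 4, the ring of integers is ℤ[√179] with discriminant 4·179 = 716.
383 ∤ 716, so 383 is unramified.
Euler's criterion: 179^191 mod 383 = 382. Thus (179|383) = -1.
(179/383) = -1, so 383 is inert.

inert — (383) stays prime in O_K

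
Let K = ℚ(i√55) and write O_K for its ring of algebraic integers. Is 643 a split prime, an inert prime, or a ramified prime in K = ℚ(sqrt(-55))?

Since -55 ≡ 1 mod 4, the ring of integers is ℤ[(1+√-55)/2] with discriminant -55.
disc(K) = -55 is not divisible by 643; 643 is unramified.
Compute (-55/643) via Euler: 588^((643-1)/2) mod 643 = 642, so (-55/643) = -1.
d is a non-residue mod p, hence 643 remains inert in O_K.

remains prime (inert)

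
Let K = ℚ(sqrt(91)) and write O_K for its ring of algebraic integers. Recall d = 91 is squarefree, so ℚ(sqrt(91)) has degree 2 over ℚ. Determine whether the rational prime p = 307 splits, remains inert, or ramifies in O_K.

d = 91 ≡ 3 (mod 4), so O_K = ℤ[√91] and disc(K) = 4d = 364.
307 ∤ 364, so 307 is unramified.
Compute (91/307) via Euler: 91^((307-1)/2) mod 307 = 306, so (91/307) = -1.
d is a non-residue mod p, hence 307 remains inert in O_K.

p is inert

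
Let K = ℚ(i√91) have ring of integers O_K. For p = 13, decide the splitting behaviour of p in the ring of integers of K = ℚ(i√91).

ramifies in O_K

-91 mod 4 = 1, hence disc K = -91 and O_K = ℤ[(1+√-91)/2].
Ramification test: 13 | -91. The prime 13 ramifies in K.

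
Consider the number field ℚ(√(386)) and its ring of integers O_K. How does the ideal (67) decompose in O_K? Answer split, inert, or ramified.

p is inert

d = 386 ≡ 2 (mod 4), so O_K = ℤ[√386] and disc(K) = 4d = 1544.
Since gcd(67, 1544) = 1 the prime 67 does not ramify.
Compute (386/67) via Euler: 51^((67-1)/2) mod 67 = 66, so (386/67) = -1.
(386/67) = -1, so 67 is inert.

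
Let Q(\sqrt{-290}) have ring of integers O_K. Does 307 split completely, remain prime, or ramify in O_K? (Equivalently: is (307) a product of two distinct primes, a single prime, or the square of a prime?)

-290 mod 4 = 2, hence disc K = 4·(-290) = -1160 and O_K = ℤ[√-290].
Since gcd(307, -1160) = 1 the prime 307 does not ramify.
Legendre symbol by Euler's criterion: (-290/307) ≡ (-290)^153 ≡ 1 (mod 307), i.e. (-290/307) = 1.
Legendre symbol 1 ⇒ 307 is split.

307 splits in O_K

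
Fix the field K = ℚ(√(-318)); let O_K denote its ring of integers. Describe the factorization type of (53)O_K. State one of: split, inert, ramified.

Since -318 ≢ 1 mod 4, the ring of integers is ℤ[√-318] with discriminant 4·(-318) = -1272.
53 divides disc(K) = -1272, so 53 ramifies.

53 is ramified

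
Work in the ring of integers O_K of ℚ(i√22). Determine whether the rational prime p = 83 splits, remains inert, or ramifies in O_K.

d = -22 ≡ 2 (mod 4), so O_K = ℤ[√-22] and disc(K) = 4d = -88.
Since gcd(83, -88) = 1 the prime 83 does not ramify.
Euler's criterion: (-22)^41 mod 83 = 1. Thus (-22|83) = 1.
d is a quadratic residue mod p, hence 83 splits in O_K.

split — (83) = 𝔭₁𝔭₂ with 𝔭₁ ≠ 𝔭₂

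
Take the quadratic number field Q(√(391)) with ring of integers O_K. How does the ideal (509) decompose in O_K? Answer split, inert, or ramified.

Since 391 ≢ 1 mod 4, the ring of integers is ℤ[√391] with discriminant 4·391 = 1564.
Since gcd(509, 1564) = 1 the prime 509 does not ramify.
(391/509) = 391^254 mod 509 = 1, giving Legendre symbol 1.
Legendre symbol 1 ⇒ 509 is split.

splits completely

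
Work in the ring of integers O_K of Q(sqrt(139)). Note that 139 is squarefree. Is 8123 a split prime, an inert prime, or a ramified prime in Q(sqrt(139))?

8123 splits in O_K

Since 139 ≢ 1 mod 4, the ring of integers is ℤ[√139] with discriminant 4·139 = 556.
8123 ∤ 556, so 8123 is unramified.
(139/8123) = 139^4061 mod 8123 = 1, giving Legendre symbol 1.
d is a quadratic residue mod p, hence 8123 splits in O_K.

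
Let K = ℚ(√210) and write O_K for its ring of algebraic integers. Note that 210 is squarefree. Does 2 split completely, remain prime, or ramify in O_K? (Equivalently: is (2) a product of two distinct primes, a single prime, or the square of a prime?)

2 is ramified

Since 210 ≢ 1 mod 4, the ring of integers is ℤ[√210] with discriminant 4·210 = 840.
2 divides disc(K) = 840, so 2 ramifies.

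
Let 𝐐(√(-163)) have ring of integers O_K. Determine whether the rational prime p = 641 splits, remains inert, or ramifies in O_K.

d = -163 ≡ 1 (mod 4), so O_K = ℤ[(1+√-163)/2] and disc(K) = d = -163.
Since gcd(641, -163) = 1 the prime 641 does not ramify.
Compute (-163/641) via Euler: 478^((641-1)/2) mod 641 = 1, so (-163/641) = 1.
Legendre symbol 1 ⇒ 641 is split.

splits completely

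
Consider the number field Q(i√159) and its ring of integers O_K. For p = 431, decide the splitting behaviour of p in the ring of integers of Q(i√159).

-159 mod 4 = 1, hence disc K = -159 and O_K = ℤ[(1+√-159)/2].
disc(K) = -159 is not divisible by 431; 431 is unramified.
(-159/431) = 272^215 mod 431 = 430, giving Legendre symbol -1.
Legendre symbol -1 ⇒ 431 is inert.

inert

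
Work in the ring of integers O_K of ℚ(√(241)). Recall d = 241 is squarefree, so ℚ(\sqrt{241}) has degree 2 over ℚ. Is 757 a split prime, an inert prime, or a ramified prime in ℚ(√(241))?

241 mod 4 = 1, hence disc K = 241 and O_K = ℤ[(1+√241)/2].
757 ∤ 241, so 757 is unramified.
(241/757) = 241^378 mod 757 = 756, giving Legendre symbol -1.
d is a non-residue mod p, hence 757 remains inert in O_K.

inert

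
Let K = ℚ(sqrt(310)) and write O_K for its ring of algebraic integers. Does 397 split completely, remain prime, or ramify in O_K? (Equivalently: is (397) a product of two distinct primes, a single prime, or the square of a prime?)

d = 310 ≡ 2 (mod 4), so O_K = ℤ[√310] and disc(K) = 4d = 1240.
disc(K) = 1240 is not divisible by 397; 397 is unramified.
(310/397) = 310^198 mod 397 = 1, giving Legendre symbol 1.
d is a quadratic residue mod p, hence 397 splits in O_K.

split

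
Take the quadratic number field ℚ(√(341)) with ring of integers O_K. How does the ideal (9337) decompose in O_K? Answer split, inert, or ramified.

Since 341 ≡ 1 mod 4, the ring of integers is ℤ[(1+√341)/2] with discriminant 341.
9337 ∤ 341, so 9337 is unramified.
(341/9337) = 341^4668 mod 9337 = 9336, giving Legendre symbol -1.
d is a non-residue mod p, hence 9337 remains inert in O_K.

inert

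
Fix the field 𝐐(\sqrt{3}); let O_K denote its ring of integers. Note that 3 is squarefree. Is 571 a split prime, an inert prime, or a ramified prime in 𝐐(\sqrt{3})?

p is inert

Since 3 ≢ 1 mod 4, the ring of integers is ℤ[√3] with discriminant 4·3 = 12.
Since gcd(571, 12) = 1 the prime 571 does not ramify.
Compute (3/571) via Euler: 3^((571-1)/2) mod 571 = 570, so (3/571) = -1.
(3/571) = -1, so 571 is inert.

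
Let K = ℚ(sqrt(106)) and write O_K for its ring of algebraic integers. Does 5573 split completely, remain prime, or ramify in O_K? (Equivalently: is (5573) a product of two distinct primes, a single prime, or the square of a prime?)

106 mod 4 = 2, hence disc K = 4·106 = 424 and O_K = ℤ[√106].
5573 ∤ 424, so 5573 is unramified.
Euler's criterion: 106^2786 mod 5573 = 1. Thus (106|5573) = 1.
Legendre symbol 1 ⇒ 5573 is split.

5573 splits in O_K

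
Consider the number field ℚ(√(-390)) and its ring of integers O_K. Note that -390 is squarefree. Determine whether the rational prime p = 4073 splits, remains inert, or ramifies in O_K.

-390 mod 4 = 2, hence disc K = 4·(-390) = -1560 and O_K = ℤ[√-390].
disc(K) = -1560 is not divisible by 4073; 4073 is unramified.
(-390/4073) = 3683^2036 mod 4073 = 1, giving Legendre symbol 1.
d is a quadratic residue mod p, hence 4073 splits in O_K.

splits completely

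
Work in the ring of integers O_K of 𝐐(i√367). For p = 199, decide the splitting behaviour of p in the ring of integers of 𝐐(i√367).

-367 mod 4 = 1, hence disc K = -367 and O_K = ℤ[(1+√-367)/2].
Since gcd(199, -367) = 1 the prime 199 does not ramify.
Legendre symbol by Euler's criterion: (-367/199) ≡ (-367)^99 ≡ 1 (mod 199), i.e. (-367/199) = 1.
Legendre symbol 1 ⇒ 199 is split.

splits completely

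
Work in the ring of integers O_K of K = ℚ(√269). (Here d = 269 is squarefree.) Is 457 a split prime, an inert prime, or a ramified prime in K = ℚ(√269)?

p splits

269 mod 4 = 1, hence disc K = 269 and O_K = ℤ[(1+√269)/2].
457 ∤ 269, so 457 is unramified.
(269/457) = 269^228 mod 457 = 1, giving Legendre symbol 1.
d is a quadratic residue mod p, hence 457 splits in O_K.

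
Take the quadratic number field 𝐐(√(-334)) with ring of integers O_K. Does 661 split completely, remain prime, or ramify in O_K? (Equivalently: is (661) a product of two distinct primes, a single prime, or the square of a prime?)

Since -334 ≢ 1 mod 4, the ring of integers is ℤ[√-334] with discriminant 4·(-334) = -1336.
Since gcd(661, -1336) = 1 the prime 661 does not ramify.
Euler's criterion: (-334)^330 mod 661 = 1. Thus (-334|661) = 1.
(-334/661) = 1, so 661 splits.

split — (661) = 𝔭₁𝔭₂ with 𝔭₁ ≠ 𝔭₂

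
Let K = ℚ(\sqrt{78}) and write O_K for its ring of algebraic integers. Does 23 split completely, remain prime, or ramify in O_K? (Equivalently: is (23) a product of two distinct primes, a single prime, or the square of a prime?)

split

Since 78 ≢ 1 mod 4, the ring of integers is ℤ[√78] with discriminant 4·78 = 312.
23 ∤ 312, so 23 is unramified.
Compute (78/23) via Euler: 9^((23-1)/2) mod 23 = 1, so (78/23) = 1.
d is a quadratic residue mod p, hence 23 splits in O_K.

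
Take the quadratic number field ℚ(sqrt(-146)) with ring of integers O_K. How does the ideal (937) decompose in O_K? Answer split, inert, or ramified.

splits completely

d = -146 ≡ 2 (mod 4), so O_K = ℤ[√-146] and disc(K) = 4d = -584.
disc(K) = -584 is not divisible by 937; 937 is unramified.
Euler's criterion: (-146)^468 mod 937 = 1. Thus (-146|937) = 1.
Legendre symbol 1 ⇒ 937 is split.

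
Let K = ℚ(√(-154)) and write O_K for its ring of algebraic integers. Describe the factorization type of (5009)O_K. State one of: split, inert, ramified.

-154 mod 4 = 2, hence disc K = 4·(-154) = -616 and O_K = ℤ[√-154].
Since gcd(5009, -616) = 1 the prime 5009 does not ramify.
Compute (-154/5009) via Euler: 4855^((5009-1)/2) mod 5009 = 1, so (-154/5009) = 1.
d is a quadratic residue mod p, hence 5009 splits in O_K.

split — (5009) = 𝔭₁𝔭₂ with 𝔭₁ ≠ 𝔭₂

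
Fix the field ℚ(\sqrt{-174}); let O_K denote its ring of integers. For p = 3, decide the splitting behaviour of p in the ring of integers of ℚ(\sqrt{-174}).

ramified

-174 mod 4 = 2, hence disc K = 4·(-174) = -696 and O_K = ℤ[√-174].
3 divides disc(K) = -696, so 3 ramifies.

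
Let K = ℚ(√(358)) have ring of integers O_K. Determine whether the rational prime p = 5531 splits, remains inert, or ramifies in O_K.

splits completely

358 mod 4 = 2, hence disc K = 4·358 = 1432 and O_K = ℤ[√358].
Since gcd(5531, 1432) = 1 the prime 5531 does not ramify.
(358/5531) = 358^2765 mod 5531 = 1, giving Legendre symbol 1.
Legendre symbol 1 ⇒ 5531 is split.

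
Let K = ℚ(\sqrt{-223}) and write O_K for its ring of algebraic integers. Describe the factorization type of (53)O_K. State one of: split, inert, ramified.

Since -223 ≡ 1 mod 4, the ring of integers is ℤ[(1+√-223)/2] with discriminant -223.
Since gcd(53, -223) = 1 the prime 53 does not ramify.
Euler's criterion: (-223)^26 mod 53 = 1. Thus (-223|53) = 1.
(-223/53) = 1, so 53 splits.

split — (53) = 𝔭₁𝔭₂ with 𝔭₁ ≠ 𝔭₂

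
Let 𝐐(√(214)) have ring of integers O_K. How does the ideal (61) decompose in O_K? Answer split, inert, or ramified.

Since 214 ≢ 1 mod 4, the ring of integers is ℤ[√214] with discriminant 4·214 = 856.
61 ∤ 856, so 61 is unramified.
Euler's criterion: 214^30 mod 61 = 60. Thus (214|61) = -1.
d is a non-residue mod p, hence 61 remains inert in O_K.

inert — (61) stays prime in O_K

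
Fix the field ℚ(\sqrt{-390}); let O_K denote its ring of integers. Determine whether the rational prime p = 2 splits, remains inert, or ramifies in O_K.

Since -390 ≢ 1 mod 4, the ring of integers is ℤ[√-390] with discriminant 4·(-390) = -1560.
disc(K) = -1560 = 2·(-780), so p = 2 is ramified.

ramifies in O_K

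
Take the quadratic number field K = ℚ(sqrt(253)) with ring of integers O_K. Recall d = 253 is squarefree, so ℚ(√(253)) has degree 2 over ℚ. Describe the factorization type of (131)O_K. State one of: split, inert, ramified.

remains prime (inert)

253 mod 4 = 1, hence disc K = 253 and O_K = ℤ[(1+√253)/2].
disc(K) = 253 is not divisible by 131; 131 is unramified.
Euler's criterion: 253^65 mod 131 = 130. Thus (253|131) = -1.
d is a non-residue mod p, hence 131 remains inert in O_K.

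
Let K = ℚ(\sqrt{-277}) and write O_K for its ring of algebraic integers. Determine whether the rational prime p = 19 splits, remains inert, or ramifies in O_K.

-277 mod 4 = 3, hence disc K = 4·(-277) = -1108 and O_K = ℤ[√-277].
19 ∤ -1108, so 19 is unramified.
Legendre symbol by Euler's criterion: (-277/19) ≡ (-277)^9 ≡ 18 (mod 19), i.e. (-277/19) = -1.
Legendre symbol -1 ⇒ 19 is inert.

p is inert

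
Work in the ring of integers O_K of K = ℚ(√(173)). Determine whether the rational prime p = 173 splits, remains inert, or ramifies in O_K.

p ramifies

Since 173 ≡ 1 mod 4, the ring of integers is ℤ[(1+√173)/2] with discriminant 173.
disc(K) = 173 = 173·1, so p = 173 is ramified.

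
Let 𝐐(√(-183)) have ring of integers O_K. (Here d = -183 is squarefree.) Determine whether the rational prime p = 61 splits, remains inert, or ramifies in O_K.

Since -183 ≡ 1 mod 4, the ring of integers is ℤ[(1+√-183)/2] with discriminant -183.
61 divides disc(K) = -183, so 61 ramifies.

61 is ramified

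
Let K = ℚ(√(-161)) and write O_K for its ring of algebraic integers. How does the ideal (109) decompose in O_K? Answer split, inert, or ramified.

d = -161 ≡ 3 (mod 4), so O_K = ℤ[√-161] and disc(K) = 4d = -644.
disc(K) = -644 is not divisible by 109; 109 is unramified.
Euler's criterion: (-161)^54 mod 109 = 108. Thus (-161|109) = -1.
Legendre symbol -1 ⇒ 109 is inert.

inert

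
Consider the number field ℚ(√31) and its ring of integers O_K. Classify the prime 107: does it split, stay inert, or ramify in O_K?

d = 31 ≡ 3 (mod 4), so O_K = ℤ[√31] and disc(K) = 4d = 124.
Since gcd(107, 124) = 1 the prime 107 does not ramify.
Compute (31/107) via Euler: 31^((107-1)/2) mod 107 = 106, so (31/107) = -1.
(31/107) = -1, so 107 is inert.

inert — (107) stays prime in O_K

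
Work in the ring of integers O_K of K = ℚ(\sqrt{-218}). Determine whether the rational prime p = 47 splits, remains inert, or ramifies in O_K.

d = -218 ≡ 2 (mod 4), so O_K = ℤ[√-218] and disc(K) = 4d = -872.
disc(K) = -872 is not divisible by 47; 47 is unramified.
Euler's criterion: (-218)^23 mod 47 = 1. Thus (-218|47) = 1.
(-218/47) = 1, so 47 splits.

split — (47) = 𝔭₁𝔭₂ with 𝔭₁ ≠ 𝔭₂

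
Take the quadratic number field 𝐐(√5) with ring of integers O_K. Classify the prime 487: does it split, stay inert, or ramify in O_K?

5 mod 4 = 1, hence disc K = 5 and O_K = ℤ[(1+√5)/2].
Since gcd(487, 5) = 1 the prime 487 does not ramify.
(5/487) = 5^243 mod 487 = 486, giving Legendre symbol -1.
(5/487) = -1, so 487 is inert.

p is inert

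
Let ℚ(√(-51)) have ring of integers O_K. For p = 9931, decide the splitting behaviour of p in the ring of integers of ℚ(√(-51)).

d = -51 ≡ 1 (mod 4), so O_K = ℤ[(1+√-51)/2] and disc(K) = d = -51.
disc(K) = -51 is not divisible by 9931; 9931 is unramified.
(-51/9931) = 9880^4965 mod 9931 = 9930, giving Legendre symbol -1.
(-51/9931) = -1, so 9931 is inert.

inert — (9931) stays prime in O_K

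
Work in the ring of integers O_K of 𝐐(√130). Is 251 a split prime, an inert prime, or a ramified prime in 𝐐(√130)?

inert — (251) stays prime in O_K

Since 130 ≢ 1 mod 4, the ring of integers is ℤ[√130] with discriminant 4·130 = 520.
Since gcd(251, 520) = 1 the prime 251 does not ramify.
Legendre symbol by Euler's criterion: (130/251) ≡ 130^125 ≡ 250 (mod 251), i.e. (130/251) = -1.
(130/251) = -1, so 251 is inert.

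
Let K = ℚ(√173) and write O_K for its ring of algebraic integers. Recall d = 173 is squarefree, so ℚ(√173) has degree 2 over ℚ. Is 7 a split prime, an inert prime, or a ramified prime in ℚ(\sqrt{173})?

Since 173 ≡ 1 mod 4, the ring of integers is ℤ[(1+√173)/2] with discriminant 173.
Since gcd(7, 173) = 1 the prime 7 does not ramify.
Compute (173/7) via Euler: 5^((7-1)/2) mod 7 = 6, so (173/7) = -1.
Legendre symbol -1 ⇒ 7 is inert.

inert — (7) stays prime in O_K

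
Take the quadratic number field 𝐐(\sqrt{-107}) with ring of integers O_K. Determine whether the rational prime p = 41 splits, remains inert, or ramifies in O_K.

-107 mod 4 = 1, hence disc K = -107 and O_K = ℤ[(1+√-107)/2].
disc(K) = -107 is not divisible by 41; 41 is unramified.
Euler's criterion: (-107)^20 mod 41 = 1. Thus (-107|41) = 1.
d is a quadratic residue mod p, hence 41 splits in O_K.

p splits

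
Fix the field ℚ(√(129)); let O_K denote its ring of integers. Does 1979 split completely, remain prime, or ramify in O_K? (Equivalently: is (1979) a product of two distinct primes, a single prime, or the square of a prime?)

d = 129 ≡ 1 (mod 4), so O_K = ℤ[(1+√129)/2] and disc(K) = d = 129.
Since gcd(1979, 129) = 1 the prime 1979 does not ramify.
Compute (129/1979) via Euler: 129^((1979-1)/2) mod 1979 = 1978, so (129/1979) = -1.
d is a non-residue mod p, hence 1979 remains inert in O_K.

inert — (1979) stays prime in O_K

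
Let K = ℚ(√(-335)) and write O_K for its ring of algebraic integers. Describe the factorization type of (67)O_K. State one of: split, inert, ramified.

Since -335 ≡ 1 mod 4, the ring of integers is ℤ[(1+√-335)/2] with discriminant -335.
67 divides disc(K) = -335, so 67 ramifies.

p ramifies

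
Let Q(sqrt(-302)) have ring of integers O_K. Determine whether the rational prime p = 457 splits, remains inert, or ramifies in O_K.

split

d = -302 ≡ 2 (mod 4), so O_K = ℤ[√-302] and disc(K) = 4d = -1208.
Since gcd(457, -1208) = 1 the prime 457 does not ramify.
(-302/457) = 155^228 mod 457 = 1, giving Legendre symbol 1.
d is a quadratic residue mod p, hence 457 splits in O_K.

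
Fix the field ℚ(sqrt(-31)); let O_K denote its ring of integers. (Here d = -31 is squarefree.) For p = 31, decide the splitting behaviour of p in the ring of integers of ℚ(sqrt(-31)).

Since -31 ≡ 1 mod 4, the ring of integers is ℤ[(1+√-31)/2] with discriminant -31.
disc(K) = -31 = 31·(-1), so p = 31 is ramified.

ramified — (31) = 𝔭²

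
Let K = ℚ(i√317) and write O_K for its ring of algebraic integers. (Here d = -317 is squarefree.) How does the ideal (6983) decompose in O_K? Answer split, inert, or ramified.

-317 mod 4 = 3, hence disc K = 4·(-317) = -1268 and O_K = ℤ[√-317].
disc(K) = -1268 is not divisible by 6983; 6983 is unramified.
Legendre symbol by Euler's criterion: (-317/6983) ≡ (-317)^3491 ≡ 6982 (mod 6983), i.e. (-317/6983) = -1.
(-317/6983) = -1, so 6983 is inert.

6983 remains inert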